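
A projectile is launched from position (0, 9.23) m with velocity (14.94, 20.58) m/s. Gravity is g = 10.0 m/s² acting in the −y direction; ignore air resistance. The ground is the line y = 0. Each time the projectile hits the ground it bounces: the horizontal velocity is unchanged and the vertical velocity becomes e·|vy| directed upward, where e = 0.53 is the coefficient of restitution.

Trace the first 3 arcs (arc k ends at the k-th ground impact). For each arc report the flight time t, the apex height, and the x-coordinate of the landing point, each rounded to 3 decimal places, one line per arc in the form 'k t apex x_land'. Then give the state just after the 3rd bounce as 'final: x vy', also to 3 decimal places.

1 4.524 30.407 67.589
2 2.614 8.541 106.642
3 1.385 2.399 127.341
final: 127.341 3.671

Arc 1: start y=9.230, vy=20.580 → t=4.524, apex=30.407, x_land=67.589, impact vy=-24.660
  bounce: vy ← 0.53·24.660 = 13.070
Arc 2: start y=0.000, vy=13.070 → t=2.614, apex=8.541, x_land=106.642, impact vy=-13.070
  bounce: vy ← 0.53·13.070 = 6.927
Arc 3: start y=0.000, vy=6.927 → t=1.385, apex=2.399, x_land=127.341, impact vy=-6.927
  bounce: vy ← 0.53·6.927 = 3.671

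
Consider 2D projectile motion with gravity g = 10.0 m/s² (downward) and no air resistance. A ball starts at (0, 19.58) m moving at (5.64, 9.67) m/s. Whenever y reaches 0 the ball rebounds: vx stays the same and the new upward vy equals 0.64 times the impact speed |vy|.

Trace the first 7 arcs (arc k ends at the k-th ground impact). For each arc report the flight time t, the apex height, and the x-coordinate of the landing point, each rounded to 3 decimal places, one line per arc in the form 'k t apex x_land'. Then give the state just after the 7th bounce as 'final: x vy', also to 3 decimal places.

Arc 1: start y=19.580, vy=9.670 → t=3.170, apex=24.255, x_land=17.876, impact vy=-22.025
  bounce: vy ← 0.64·22.025 = 14.096
Arc 2: start y=0.000, vy=14.096 → t=2.819, apex=9.935, x_land=33.777, impact vy=-14.096
  bounce: vy ← 0.64·14.096 = 9.022
Arc 3: start y=0.000, vy=9.022 → t=1.804, apex=4.069, x_land=43.953, impact vy=-9.022
  bounce: vy ← 0.64·9.022 = 5.774
Arc 4: start y=0.000, vy=5.774 → t=1.155, apex=1.667, x_land=50.466, impact vy=-5.774
  bounce: vy ← 0.64·5.774 = 3.695
Arc 5: start y=0.000, vy=3.695 → t=0.739, apex=0.683, x_land=54.634, impact vy=-3.695
  bounce: vy ← 0.64·3.695 = 2.365
Arc 6: start y=0.000, vy=2.365 → t=0.473, apex=0.280, x_land=57.301, impact vy=-2.365
  bounce: vy ← 0.64·2.365 = 1.514
Arc 7: start y=0.000, vy=1.514 → t=0.303, apex=0.115, x_land=59.009, impact vy=-1.514
  bounce: vy ← 0.64·1.514 = 0.969

1 3.170 24.255 17.876
2 2.819 9.935 33.777
3 1.804 4.069 43.953
4 1.155 1.667 50.466
5 0.739 0.683 54.634
6 0.473 0.280 57.301
7 0.303 0.115 59.009
final: 59.009 0.969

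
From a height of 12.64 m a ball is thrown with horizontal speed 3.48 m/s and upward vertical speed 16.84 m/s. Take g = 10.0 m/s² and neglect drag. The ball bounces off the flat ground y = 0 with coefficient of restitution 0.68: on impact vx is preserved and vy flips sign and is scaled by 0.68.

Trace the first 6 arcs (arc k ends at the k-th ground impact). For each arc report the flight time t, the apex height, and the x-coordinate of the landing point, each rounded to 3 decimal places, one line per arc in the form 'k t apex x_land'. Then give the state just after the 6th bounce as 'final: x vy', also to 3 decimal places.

1 4.000 26.819 13.920
2 3.150 12.401 24.881
3 2.142 5.734 32.335
4 1.456 2.652 37.403
5 0.990 1.226 40.850
6 0.673 0.567 43.193
final: 43.193 2.290

Arc 1: start y=12.640, vy=16.840 → t=4.000, apex=26.819, x_land=13.920, impact vy=-23.160
  bounce: vy ← 0.68·23.160 = 15.749
Arc 2: start y=0.000, vy=15.749 → t=3.150, apex=12.401, x_land=24.881, impact vy=-15.749
  bounce: vy ← 0.68·15.749 = 10.709
Arc 3: start y=0.000, vy=10.709 → t=2.142, apex=5.734, x_land=32.335, impact vy=-10.709
  bounce: vy ← 0.68·10.709 = 7.282
Arc 4: start y=0.000, vy=7.282 → t=1.456, apex=2.652, x_land=37.403, impact vy=-7.282
  bounce: vy ← 0.68·7.282 = 4.952
Arc 5: start y=0.000, vy=4.952 → t=0.990, apex=1.226, x_land=40.850, impact vy=-4.952
  bounce: vy ← 0.68·4.952 = 3.367
Arc 6: start y=0.000, vy=3.367 → t=0.673, apex=0.567, x_land=43.193, impact vy=-3.367
  bounce: vy ← 0.68·3.367 = 2.290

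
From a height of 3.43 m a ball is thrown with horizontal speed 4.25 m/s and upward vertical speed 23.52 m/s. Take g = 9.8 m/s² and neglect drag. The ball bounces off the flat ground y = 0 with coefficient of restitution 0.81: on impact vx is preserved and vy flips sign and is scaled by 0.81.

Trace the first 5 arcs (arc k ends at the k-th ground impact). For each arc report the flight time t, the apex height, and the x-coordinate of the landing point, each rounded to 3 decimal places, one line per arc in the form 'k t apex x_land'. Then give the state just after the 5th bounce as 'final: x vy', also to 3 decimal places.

1 4.942 31.654 21.002
2 4.117 20.768 38.501
3 3.335 13.626 52.676
4 2.701 8.940 64.157
5 2.188 5.866 73.457
final: 73.457 8.685

Arc 1: start y=3.430, vy=23.520 → t=4.942, apex=31.654, x_land=21.002, impact vy=-24.908
  bounce: vy ← 0.81·24.908 = 20.176
Arc 2: start y=0.000, vy=20.176 → t=4.117, apex=20.768, x_land=38.501, impact vy=-20.176
  bounce: vy ← 0.81·20.176 = 16.342
Arc 3: start y=0.000, vy=16.342 → t=3.335, apex=13.626, x_land=52.676, impact vy=-16.342
  bounce: vy ← 0.81·16.342 = 13.237
Arc 4: start y=0.000, vy=13.237 → t=2.701, apex=8.940, x_land=64.157, impact vy=-13.237
  bounce: vy ← 0.81·13.237 = 10.722
Arc 5: start y=0.000, vy=10.722 → t=2.188, apex=5.866, x_land=73.457, impact vy=-10.722
  bounce: vy ← 0.81·10.722 = 8.685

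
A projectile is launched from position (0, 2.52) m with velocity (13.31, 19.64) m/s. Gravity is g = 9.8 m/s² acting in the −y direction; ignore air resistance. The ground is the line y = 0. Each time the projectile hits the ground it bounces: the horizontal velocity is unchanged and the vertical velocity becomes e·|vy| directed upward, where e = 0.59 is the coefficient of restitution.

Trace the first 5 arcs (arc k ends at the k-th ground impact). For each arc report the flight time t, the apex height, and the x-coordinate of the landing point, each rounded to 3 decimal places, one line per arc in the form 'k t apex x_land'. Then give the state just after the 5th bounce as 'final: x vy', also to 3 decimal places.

Arc 1: start y=2.520, vy=19.640 → t=4.133, apex=22.200, x_land=55.005, impact vy=-20.860
  bounce: vy ← 0.59·20.860 = 12.307
Arc 2: start y=0.000, vy=12.307 → t=2.512, apex=7.728, x_land=88.435, impact vy=-12.307
  bounce: vy ← 0.59·12.307 = 7.261
Arc 3: start y=0.000, vy=7.261 → t=1.482, apex=2.690, x_land=108.159, impact vy=-7.261
  bounce: vy ← 0.59·7.261 = 4.284
Arc 4: start y=0.000, vy=4.284 → t=0.874, apex=0.936, x_land=119.796, impact vy=-4.284
  bounce: vy ← 0.59·4.284 = 2.528
Arc 5: start y=0.000, vy=2.528 → t=0.516, apex=0.326, x_land=126.662, impact vy=-2.528
  bounce: vy ← 0.59·2.528 = 1.491

1 4.133 22.200 55.005
2 2.512 7.728 88.435
3 1.482 2.690 108.159
4 0.874 0.936 119.796
5 0.516 0.326 126.662
final: 126.662 1.491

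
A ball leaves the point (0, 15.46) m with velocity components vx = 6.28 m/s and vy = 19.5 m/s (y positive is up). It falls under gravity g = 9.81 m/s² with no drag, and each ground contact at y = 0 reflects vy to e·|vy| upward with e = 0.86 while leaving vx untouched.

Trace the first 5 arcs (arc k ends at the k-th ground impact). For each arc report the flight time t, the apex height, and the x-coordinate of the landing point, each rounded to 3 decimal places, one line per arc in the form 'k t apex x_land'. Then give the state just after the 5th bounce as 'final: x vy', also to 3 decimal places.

1 4.653 34.841 29.220
2 4.584 25.768 58.008
3 3.942 19.058 82.766
4 3.390 14.095 104.058
5 2.916 10.425 122.369
final: 122.369 12.299

Arc 1: start y=15.460, vy=19.500 → t=4.653, apex=34.841, x_land=29.220, impact vy=-26.145
  bounce: vy ← 0.86·26.145 = 22.485
Arc 2: start y=0.000, vy=22.485 → t=4.584, apex=25.768, x_land=58.008, impact vy=-22.485
  bounce: vy ← 0.86·22.485 = 19.337
Arc 3: start y=0.000, vy=19.337 → t=3.942, apex=19.058, x_land=82.766, impact vy=-19.337
  bounce: vy ← 0.86·19.337 = 16.630
Arc 4: start y=0.000, vy=16.630 → t=3.390, apex=14.095, x_land=104.058, impact vy=-16.630
  bounce: vy ← 0.86·16.630 = 14.302
Arc 5: start y=0.000, vy=14.302 → t=2.916, apex=10.425, x_land=122.369, impact vy=-14.302
  bounce: vy ← 0.86·14.302 = 12.299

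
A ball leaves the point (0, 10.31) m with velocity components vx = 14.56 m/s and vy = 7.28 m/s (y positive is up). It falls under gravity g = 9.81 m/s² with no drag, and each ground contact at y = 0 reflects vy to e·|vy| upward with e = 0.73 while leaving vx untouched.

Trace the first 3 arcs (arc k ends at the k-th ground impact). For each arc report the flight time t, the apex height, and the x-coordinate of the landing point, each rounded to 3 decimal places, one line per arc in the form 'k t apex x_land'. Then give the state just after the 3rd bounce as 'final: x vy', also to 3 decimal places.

1 2.371 13.011 34.519
2 2.378 6.934 69.141
3 1.736 3.695 94.415
final: 94.415 6.216

Arc 1: start y=10.310, vy=7.280 → t=2.371, apex=13.011, x_land=34.519, impact vy=-15.978
  bounce: vy ← 0.73·15.978 = 11.664
Arc 2: start y=0.000, vy=11.664 → t=2.378, apex=6.934, x_land=69.141, impact vy=-11.664
  bounce: vy ← 0.73·11.664 = 8.514
Arc 3: start y=0.000, vy=8.514 → t=1.736, apex=3.695, x_land=94.415, impact vy=-8.514
  bounce: vy ← 0.73·8.514 = 6.216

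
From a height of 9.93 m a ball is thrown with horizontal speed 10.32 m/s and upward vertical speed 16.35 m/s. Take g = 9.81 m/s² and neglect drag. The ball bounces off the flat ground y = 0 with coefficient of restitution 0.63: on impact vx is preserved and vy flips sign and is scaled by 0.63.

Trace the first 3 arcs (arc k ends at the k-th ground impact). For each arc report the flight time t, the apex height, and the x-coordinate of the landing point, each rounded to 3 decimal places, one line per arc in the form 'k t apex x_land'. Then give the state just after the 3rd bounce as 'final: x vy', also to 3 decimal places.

Arc 1: start y=9.930, vy=16.350 → t=3.858, apex=23.555, x_land=39.815, impact vy=-21.498
  bounce: vy ← 0.63·21.498 = 13.544
Arc 2: start y=0.000, vy=13.544 → t=2.761, apex=9.349, x_land=68.311, impact vy=-13.544
  bounce: vy ← 0.63·13.544 = 8.532
Arc 3: start y=0.000, vy=8.532 → t=1.740, apex=3.711, x_land=86.263, impact vy=-8.532
  bounce: vy ← 0.63·8.532 = 5.375

1 3.858 23.555 39.815
2 2.761 9.349 68.311
3 1.740 3.711 86.263
final: 86.263 5.375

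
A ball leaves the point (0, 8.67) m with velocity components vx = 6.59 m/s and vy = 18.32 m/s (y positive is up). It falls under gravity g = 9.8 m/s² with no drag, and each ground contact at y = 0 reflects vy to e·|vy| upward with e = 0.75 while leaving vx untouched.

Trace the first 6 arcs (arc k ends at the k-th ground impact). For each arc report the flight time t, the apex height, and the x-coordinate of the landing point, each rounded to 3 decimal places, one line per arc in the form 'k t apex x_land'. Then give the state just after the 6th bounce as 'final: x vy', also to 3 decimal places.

Arc 1: start y=8.670, vy=18.320 → t=4.164, apex=25.794, x_land=27.439, impact vy=-22.485
  bounce: vy ← 0.75·22.485 = 16.863
Arc 2: start y=0.000, vy=16.863 → t=3.442, apex=14.509, x_land=50.119, impact vy=-16.863
  bounce: vy ← 0.75·16.863 = 12.648
Arc 3: start y=0.000, vy=12.648 → t=2.581, apex=8.161, x_land=67.128, impact vy=-12.648
  bounce: vy ← 0.75·12.648 = 9.486
Arc 4: start y=0.000, vy=9.486 → t=1.936, apex=4.591, x_land=79.885, impact vy=-9.486
  bounce: vy ← 0.75·9.486 = 7.114
Arc 5: start y=0.000, vy=7.114 → t=1.452, apex=2.582, x_land=89.453, impact vy=-7.114
  bounce: vy ← 0.75·7.114 = 5.336
Arc 6: start y=0.000, vy=5.336 → t=1.089, apex=1.453, x_land=96.629, impact vy=-5.336
  bounce: vy ← 0.75·5.336 = 4.002

1 4.164 25.794 27.439
2 3.442 14.509 50.119
3 2.581 8.161 67.128
4 1.936 4.591 79.885
5 1.452 2.582 89.453
6 1.089 1.453 96.629
final: 96.629 4.002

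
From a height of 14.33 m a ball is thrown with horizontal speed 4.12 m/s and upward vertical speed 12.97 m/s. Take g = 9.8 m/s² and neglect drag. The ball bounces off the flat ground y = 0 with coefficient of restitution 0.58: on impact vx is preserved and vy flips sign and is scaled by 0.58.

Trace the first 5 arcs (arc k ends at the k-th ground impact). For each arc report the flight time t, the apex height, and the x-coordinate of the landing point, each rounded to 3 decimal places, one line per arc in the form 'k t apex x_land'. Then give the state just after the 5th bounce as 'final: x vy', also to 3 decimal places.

Arc 1: start y=14.330, vy=12.970 → t=3.486, apex=22.913, x_land=14.362, impact vy=-21.192
  bounce: vy ← 0.58·21.192 = 12.291
Arc 2: start y=0.000, vy=12.291 → t=2.508, apex=7.708, x_land=24.697, impact vy=-12.291
  bounce: vy ← 0.58·12.291 = 7.129
Arc 3: start y=0.000, vy=7.129 → t=1.455, apex=2.593, x_land=30.691, impact vy=-7.129
  bounce: vy ← 0.58·7.129 = 4.135
Arc 4: start y=0.000, vy=4.135 → t=0.844, apex=0.872, x_land=34.167, impact vy=-4.135
  bounce: vy ← 0.58·4.135 = 2.398
Arc 5: start y=0.000, vy=2.398 → t=0.489, apex=0.293, x_land=36.184, impact vy=-2.398
  bounce: vy ← 0.58·2.398 = 1.391

1 3.486 22.913 14.362
2 2.508 7.708 24.697
3 1.455 2.593 30.691
4 0.844 0.872 34.167
5 0.489 0.293 36.184
final: 36.184 1.391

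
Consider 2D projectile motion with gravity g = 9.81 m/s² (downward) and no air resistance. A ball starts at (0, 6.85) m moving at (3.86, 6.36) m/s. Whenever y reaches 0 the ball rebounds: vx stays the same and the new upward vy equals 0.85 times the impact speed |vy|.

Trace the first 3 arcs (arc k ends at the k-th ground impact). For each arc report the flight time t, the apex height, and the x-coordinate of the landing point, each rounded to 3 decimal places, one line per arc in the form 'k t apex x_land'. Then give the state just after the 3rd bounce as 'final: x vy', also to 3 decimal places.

1 1.996 8.912 7.705
2 2.291 6.439 16.550
3 1.948 4.652 24.069
final: 24.069 8.121

Arc 1: start y=6.850, vy=6.360 → t=1.996, apex=8.912, x_land=7.705, impact vy=-13.223
  bounce: vy ← 0.85·13.223 = 11.240
Arc 2: start y=0.000, vy=11.240 → t=2.291, apex=6.439, x_land=16.550, impact vy=-11.240
  bounce: vy ← 0.85·11.240 = 9.554
Arc 3: start y=0.000, vy=9.554 → t=1.948, apex=4.652, x_land=24.069, impact vy=-9.554
  bounce: vy ← 0.85·9.554 = 8.121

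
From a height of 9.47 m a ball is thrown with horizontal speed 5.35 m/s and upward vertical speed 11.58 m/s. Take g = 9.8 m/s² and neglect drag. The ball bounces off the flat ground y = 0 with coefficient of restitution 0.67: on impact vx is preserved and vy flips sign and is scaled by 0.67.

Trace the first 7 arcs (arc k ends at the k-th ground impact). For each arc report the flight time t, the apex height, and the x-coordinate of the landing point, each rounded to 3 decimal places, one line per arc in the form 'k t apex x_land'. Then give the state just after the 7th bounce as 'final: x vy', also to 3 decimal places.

Arc 1: start y=9.470, vy=11.580 → t=3.006, apex=16.312, x_land=16.083, impact vy=-17.880
  bounce: vy ← 0.67·17.880 = 11.980
Arc 2: start y=0.000, vy=11.980 → t=2.445, apex=7.322, x_land=29.163, impact vy=-11.980
  bounce: vy ← 0.67·11.980 = 8.027
Arc 3: start y=0.000, vy=8.027 → t=1.638, apex=3.287, x_land=37.927, impact vy=-8.027
  bounce: vy ← 0.67·8.027 = 5.378
Arc 4: start y=0.000, vy=5.378 → t=1.098, apex=1.476, x_land=43.798, impact vy=-5.378
  bounce: vy ← 0.67·5.378 = 3.603
Arc 5: start y=0.000, vy=3.603 → t=0.735, apex=0.662, x_land=47.732, impact vy=-3.603
  bounce: vy ← 0.67·3.603 = 2.414
Arc 6: start y=0.000, vy=2.414 → t=0.493, apex=0.297, x_land=50.368, impact vy=-2.414
  bounce: vy ← 0.67·2.414 = 1.617
Arc 7: start y=0.000, vy=1.617 → t=0.330, apex=0.133, x_land=52.134, impact vy=-1.617
  bounce: vy ← 0.67·1.617 = 1.084

1 3.006 16.312 16.083
2 2.445 7.322 29.163
3 1.638 3.287 37.927
4 1.098 1.476 43.798
5 0.735 0.662 47.732
6 0.493 0.297 50.368
7 0.330 0.133 52.134
final: 52.134 1.084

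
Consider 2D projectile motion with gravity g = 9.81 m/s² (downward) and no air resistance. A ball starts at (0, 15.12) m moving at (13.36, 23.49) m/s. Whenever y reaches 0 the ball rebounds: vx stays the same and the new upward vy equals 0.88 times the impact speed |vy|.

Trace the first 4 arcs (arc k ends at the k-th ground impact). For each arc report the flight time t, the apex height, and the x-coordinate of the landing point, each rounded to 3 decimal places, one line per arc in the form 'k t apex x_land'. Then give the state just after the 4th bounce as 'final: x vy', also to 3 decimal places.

1 5.364 43.243 71.659
2 5.226 33.488 141.476
3 4.599 25.933 202.914
4 4.047 20.082 256.980
final: 256.980 17.468

Arc 1: start y=15.120, vy=23.490 → t=5.364, apex=43.243, x_land=71.659, impact vy=-29.128
  bounce: vy ← 0.88·29.128 = 25.633
Arc 2: start y=0.000, vy=25.633 → t=5.226, apex=33.488, x_land=141.476, impact vy=-25.633
  bounce: vy ← 0.88·25.633 = 22.557
Arc 3: start y=0.000, vy=22.557 → t=4.599, apex=25.933, x_land=202.914, impact vy=-22.557
  bounce: vy ← 0.88·22.557 = 19.850
Arc 4: start y=0.000, vy=19.850 → t=4.047, apex=20.082, x_land=256.980, impact vy=-19.850
  bounce: vy ← 0.88·19.850 = 17.468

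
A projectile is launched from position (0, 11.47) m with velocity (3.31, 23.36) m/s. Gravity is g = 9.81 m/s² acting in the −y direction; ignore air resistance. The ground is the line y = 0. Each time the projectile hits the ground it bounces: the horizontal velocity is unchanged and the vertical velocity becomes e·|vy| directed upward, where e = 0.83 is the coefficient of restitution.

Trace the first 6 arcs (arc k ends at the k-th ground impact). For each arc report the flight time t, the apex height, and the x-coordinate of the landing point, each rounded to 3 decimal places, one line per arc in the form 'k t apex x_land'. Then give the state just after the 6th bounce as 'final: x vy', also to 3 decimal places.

1 5.211 39.283 17.249
2 4.698 27.062 32.799
3 3.899 18.643 45.705
4 3.236 12.843 56.417
5 2.686 8.848 65.308
6 2.229 6.095 72.688
final: 72.688 9.077

Arc 1: start y=11.470, vy=23.360 → t=5.211, apex=39.283, x_land=17.249, impact vy=-27.762
  bounce: vy ← 0.83·27.762 = 23.042
Arc 2: start y=0.000, vy=23.042 → t=4.698, apex=27.062, x_land=32.799, impact vy=-23.042
  bounce: vy ← 0.83·23.042 = 19.125
Arc 3: start y=0.000, vy=19.125 → t=3.899, apex=18.643, x_land=45.705, impact vy=-19.125
  bounce: vy ← 0.83·19.125 = 15.874
Arc 4: start y=0.000, vy=15.874 → t=3.236, apex=12.843, x_land=56.417, impact vy=-15.874
  bounce: vy ← 0.83·15.874 = 13.175
Arc 5: start y=0.000, vy=13.175 → t=2.686, apex=8.848, x_land=65.308, impact vy=-13.175
  bounce: vy ← 0.83·13.175 = 10.936
Arc 6: start y=0.000, vy=10.936 → t=2.229, apex=6.095, x_land=72.688, impact vy=-10.936
  bounce: vy ← 0.83·10.936 = 9.077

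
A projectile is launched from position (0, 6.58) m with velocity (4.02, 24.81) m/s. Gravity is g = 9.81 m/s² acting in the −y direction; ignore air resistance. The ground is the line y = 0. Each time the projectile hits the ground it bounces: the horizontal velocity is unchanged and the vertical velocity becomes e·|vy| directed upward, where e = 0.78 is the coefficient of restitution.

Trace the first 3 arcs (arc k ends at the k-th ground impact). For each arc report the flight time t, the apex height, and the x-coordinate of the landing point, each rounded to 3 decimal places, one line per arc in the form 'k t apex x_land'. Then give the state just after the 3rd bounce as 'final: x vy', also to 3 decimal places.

Arc 1: start y=6.580, vy=24.810 → t=5.311, apex=37.953, x_land=21.349, impact vy=-27.288
  bounce: vy ← 0.78·27.288 = 21.285
Arc 2: start y=0.000, vy=21.285 → t=4.339, apex=23.091, x_land=38.793, impact vy=-21.285
  bounce: vy ← 0.78·21.285 = 16.602
Arc 3: start y=0.000, vy=16.602 → t=3.385, apex=14.048, x_land=52.400, impact vy=-16.602
  bounce: vy ← 0.78·16.602 = 12.950

1 5.311 37.953 21.349
2 4.339 23.091 38.793
3 3.385 14.048 52.400
final: 52.400 12.950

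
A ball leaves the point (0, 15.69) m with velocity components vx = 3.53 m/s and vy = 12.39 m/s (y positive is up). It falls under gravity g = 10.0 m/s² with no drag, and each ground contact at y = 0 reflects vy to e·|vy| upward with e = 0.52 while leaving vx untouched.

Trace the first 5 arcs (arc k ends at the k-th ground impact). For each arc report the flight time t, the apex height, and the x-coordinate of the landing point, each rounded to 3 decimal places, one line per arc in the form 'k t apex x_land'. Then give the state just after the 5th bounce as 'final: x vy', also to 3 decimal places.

1 3.401 23.366 12.005
2 2.248 6.318 19.941
3 1.169 1.708 24.068
4 0.608 0.462 26.214
5 0.316 0.125 27.329
final: 27.329 0.822

Arc 1: start y=15.690, vy=12.390 → t=3.401, apex=23.366, x_land=12.005, impact vy=-21.617
  bounce: vy ← 0.52·21.617 = 11.241
Arc 2: start y=0.000, vy=11.241 → t=2.248, apex=6.318, x_land=19.941, impact vy=-11.241
  bounce: vy ← 0.52·11.241 = 5.845
Arc 3: start y=0.000, vy=5.845 → t=1.169, apex=1.708, x_land=24.068, impact vy=-5.845
  bounce: vy ← 0.52·5.845 = 3.040
Arc 4: start y=0.000, vy=3.040 → t=0.608, apex=0.462, x_land=26.214, impact vy=-3.040
  bounce: vy ← 0.52·3.040 = 1.581
Arc 5: start y=0.000, vy=1.581 → t=0.316, apex=0.125, x_land=27.329, impact vy=-1.581
  bounce: vy ← 0.52·1.581 = 0.822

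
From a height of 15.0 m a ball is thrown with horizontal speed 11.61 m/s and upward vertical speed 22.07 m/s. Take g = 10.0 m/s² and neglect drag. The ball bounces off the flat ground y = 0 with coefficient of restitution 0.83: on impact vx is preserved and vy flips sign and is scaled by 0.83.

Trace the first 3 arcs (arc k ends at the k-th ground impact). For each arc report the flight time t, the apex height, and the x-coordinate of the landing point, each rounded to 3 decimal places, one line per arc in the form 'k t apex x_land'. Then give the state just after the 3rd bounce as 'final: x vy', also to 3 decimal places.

Arc 1: start y=15.000, vy=22.070 → t=5.013, apex=39.354, x_land=58.195, impact vy=-28.055
  bounce: vy ← 0.83·28.055 = 23.286
Arc 2: start y=0.000, vy=23.286 → t=4.657, apex=27.111, x_land=112.265, impact vy=-23.286
  bounce: vy ← 0.83·23.286 = 19.327
Arc 3: start y=0.000, vy=19.327 → t=3.865, apex=18.677, x_land=157.142, impact vy=-19.327
  bounce: vy ← 0.83·19.327 = 16.042

1 5.013 39.354 58.195
2 4.657 27.111 112.265
3 3.865 18.677 157.142
final: 157.142 16.042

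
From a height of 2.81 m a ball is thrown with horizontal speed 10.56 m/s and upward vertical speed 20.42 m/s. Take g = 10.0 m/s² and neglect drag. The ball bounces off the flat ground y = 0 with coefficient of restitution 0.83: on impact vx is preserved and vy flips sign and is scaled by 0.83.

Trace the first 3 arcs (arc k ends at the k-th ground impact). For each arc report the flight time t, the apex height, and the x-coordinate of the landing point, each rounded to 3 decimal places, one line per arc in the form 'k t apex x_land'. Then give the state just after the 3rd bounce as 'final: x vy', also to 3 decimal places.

1 4.217 23.659 44.534
2 3.611 16.299 82.666
3 2.997 11.228 114.315
final: 114.315 12.438

Arc 1: start y=2.810, vy=20.420 → t=4.217, apex=23.659, x_land=44.534, impact vy=-21.753
  bounce: vy ← 0.83·21.753 = 18.055
Arc 2: start y=0.000, vy=18.055 → t=3.611, apex=16.299, x_land=82.666, impact vy=-18.055
  bounce: vy ← 0.83·18.055 = 14.985
Arc 3: start y=0.000, vy=14.985 → t=2.997, apex=11.228, x_land=114.315, impact vy=-14.985
  bounce: vy ← 0.83·14.985 = 12.438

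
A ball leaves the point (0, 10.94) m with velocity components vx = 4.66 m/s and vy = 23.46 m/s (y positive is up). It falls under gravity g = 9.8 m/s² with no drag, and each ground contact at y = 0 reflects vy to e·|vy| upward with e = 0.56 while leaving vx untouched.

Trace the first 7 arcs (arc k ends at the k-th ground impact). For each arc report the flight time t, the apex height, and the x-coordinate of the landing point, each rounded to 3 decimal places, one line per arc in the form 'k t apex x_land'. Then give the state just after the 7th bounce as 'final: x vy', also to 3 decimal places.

Arc 1: start y=10.940, vy=23.460 → t=5.216, apex=39.020, x_land=24.306, impact vy=-27.655
  bounce: vy ← 0.56·27.655 = 15.487
Arc 2: start y=0.000, vy=15.487 → t=3.161, apex=12.237, x_land=39.034, impact vy=-15.487
  bounce: vy ← 0.56·15.487 = 8.673
Arc 3: start y=0.000, vy=8.673 → t=1.770, apex=3.837, x_land=47.282, impact vy=-8.673
  bounce: vy ← 0.56·8.673 = 4.857
Arc 4: start y=0.000, vy=4.857 → t=0.991, apex=1.203, x_land=51.900, impact vy=-4.857
  bounce: vy ← 0.56·4.857 = 2.720
Arc 5: start y=0.000, vy=2.720 → t=0.555, apex=0.377, x_land=54.487, impact vy=-2.720
  bounce: vy ← 0.56·2.720 = 1.523
Arc 6: start y=0.000, vy=1.523 → t=0.311, apex=0.118, x_land=55.935, impact vy=-1.523
  bounce: vy ← 0.56·1.523 = 0.853
Arc 7: start y=0.000, vy=0.853 → t=0.174, apex=0.037, x_land=56.747, impact vy=-0.853
  bounce: vy ← 0.56·0.853 = 0.478

1 5.216 39.020 24.306
2 3.161 12.237 39.034
3 1.770 3.837 47.282
4 0.991 1.203 51.900
5 0.555 0.377 54.487
6 0.311 0.118 55.935
7 0.174 0.037 56.747
final: 56.747 0.478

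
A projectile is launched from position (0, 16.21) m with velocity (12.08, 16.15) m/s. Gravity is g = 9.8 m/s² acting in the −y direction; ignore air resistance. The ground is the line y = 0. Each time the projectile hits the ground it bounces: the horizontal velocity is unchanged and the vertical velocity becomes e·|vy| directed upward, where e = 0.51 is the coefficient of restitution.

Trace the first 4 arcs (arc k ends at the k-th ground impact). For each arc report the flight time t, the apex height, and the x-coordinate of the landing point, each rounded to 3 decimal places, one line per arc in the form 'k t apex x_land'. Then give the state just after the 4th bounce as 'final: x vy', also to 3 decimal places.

Arc 1: start y=16.210, vy=16.150 → t=4.102, apex=29.517, x_land=49.556, impact vy=-24.053
  bounce: vy ← 0.51·24.053 = 12.267
Arc 2: start y=0.000, vy=12.267 → t=2.503, apex=7.677, x_land=79.798, impact vy=-12.267
  bounce: vy ← 0.51·12.267 = 6.256
Arc 3: start y=0.000, vy=6.256 → t=1.277, apex=1.997, x_land=95.221, impact vy=-6.256
  bounce: vy ← 0.51·6.256 = 3.191
Arc 4: start y=0.000, vy=3.191 → t=0.651, apex=0.519, x_land=103.087, impact vy=-3.191
  bounce: vy ← 0.51·3.191 = 1.627

1 4.102 29.517 49.556
2 2.503 7.677 79.798
3 1.277 1.997 95.221
4 0.651 0.519 103.087
final: 103.087 1.627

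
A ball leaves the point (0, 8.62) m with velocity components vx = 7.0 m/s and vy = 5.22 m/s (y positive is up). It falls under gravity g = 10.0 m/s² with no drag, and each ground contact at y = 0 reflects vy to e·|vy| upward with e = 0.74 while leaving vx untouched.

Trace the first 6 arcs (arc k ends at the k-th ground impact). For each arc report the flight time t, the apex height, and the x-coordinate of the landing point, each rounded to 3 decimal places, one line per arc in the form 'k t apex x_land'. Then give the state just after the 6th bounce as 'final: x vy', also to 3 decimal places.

1 1.935 9.982 13.545
2 2.091 5.466 28.183
3 1.547 2.993 39.016
4 1.145 1.639 47.032
5 0.847 0.898 52.963
6 0.627 0.492 57.353
final: 57.353 2.320

Arc 1: start y=8.620, vy=5.220 → t=1.935, apex=9.982, x_land=13.545, impact vy=-14.130
  bounce: vy ← 0.74·14.130 = 10.456
Arc 2: start y=0.000, vy=10.456 → t=2.091, apex=5.466, x_land=28.183, impact vy=-10.456
  bounce: vy ← 0.74·10.456 = 7.737
Arc 3: start y=0.000, vy=7.737 → t=1.547, apex=2.993, x_land=39.016, impact vy=-7.737
  bounce: vy ← 0.74·7.737 = 5.726
Arc 4: start y=0.000, vy=5.726 → t=1.145, apex=1.639, x_land=47.032, impact vy=-5.726
  bounce: vy ← 0.74·5.726 = 4.237
Arc 5: start y=0.000, vy=4.237 → t=0.847, apex=0.898, x_land=52.963, impact vy=-4.237
  bounce: vy ← 0.74·4.237 = 3.135
Arc 6: start y=0.000, vy=3.135 → t=0.627, apex=0.492, x_land=57.353, impact vy=-3.135
  bounce: vy ← 0.74·3.135 = 2.320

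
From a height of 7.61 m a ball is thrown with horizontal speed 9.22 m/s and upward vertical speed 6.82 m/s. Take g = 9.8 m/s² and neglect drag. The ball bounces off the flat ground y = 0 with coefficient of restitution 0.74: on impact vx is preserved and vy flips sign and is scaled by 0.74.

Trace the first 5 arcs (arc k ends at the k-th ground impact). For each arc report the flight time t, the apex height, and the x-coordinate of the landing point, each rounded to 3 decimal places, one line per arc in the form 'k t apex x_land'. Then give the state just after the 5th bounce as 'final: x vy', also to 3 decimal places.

Arc 1: start y=7.610, vy=6.820 → t=2.123, apex=9.983, x_land=19.577, impact vy=-13.988
  bounce: vy ← 0.74·13.988 = 10.351
Arc 2: start y=0.000, vy=10.351 → t=2.112, apex=5.467, x_land=39.054, impact vy=-10.351
  bounce: vy ← 0.74·10.351 = 7.660
Arc 3: start y=0.000, vy=7.660 → t=1.563, apex=2.994, x_land=53.467, impact vy=-7.660
  bounce: vy ← 0.74·7.660 = 5.668
Arc 4: start y=0.000, vy=5.668 → t=1.157, apex=1.639, x_land=64.133, impact vy=-5.668
  bounce: vy ← 0.74·5.668 = 4.195
Arc 5: start y=0.000, vy=4.195 → t=0.856, apex=0.898, x_land=72.025, impact vy=-4.195
  bounce: vy ← 0.74·4.195 = 3.104

1 2.123 9.983 19.577
2 2.112 5.467 39.054
3 1.563 2.994 53.467
4 1.157 1.639 64.133
5 0.856 0.898 72.025
final: 72.025 3.104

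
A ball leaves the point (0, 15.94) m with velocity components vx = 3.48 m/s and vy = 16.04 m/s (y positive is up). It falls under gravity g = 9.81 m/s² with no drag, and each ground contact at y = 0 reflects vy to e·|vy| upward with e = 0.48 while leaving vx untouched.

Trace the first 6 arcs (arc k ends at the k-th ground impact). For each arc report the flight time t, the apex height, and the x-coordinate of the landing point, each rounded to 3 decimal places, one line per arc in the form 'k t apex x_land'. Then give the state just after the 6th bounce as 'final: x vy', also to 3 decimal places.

1 4.069 29.053 14.160
2 2.336 6.694 22.290
3 1.121 1.542 26.193
4 0.538 0.355 28.066
5 0.258 0.082 28.965
6 0.124 0.019 29.397
final: 29.397 0.292

Arc 1: start y=15.940, vy=16.040 → t=4.069, apex=29.053, x_land=14.160, impact vy=-23.875
  bounce: vy ← 0.48·23.875 = 11.460
Arc 2: start y=0.000, vy=11.460 → t=2.336, apex=6.694, x_land=22.290, impact vy=-11.460
  bounce: vy ← 0.48·11.460 = 5.501
Arc 3: start y=0.000, vy=5.501 → t=1.121, apex=1.542, x_land=26.193, impact vy=-5.501
  bounce: vy ← 0.48·5.501 = 2.640
Arc 4: start y=0.000, vy=2.640 → t=0.538, apex=0.355, x_land=28.066, impact vy=-2.640
  bounce: vy ← 0.48·2.640 = 1.267
Arc 5: start y=0.000, vy=1.267 → t=0.258, apex=0.082, x_land=28.965, impact vy=-1.267
  bounce: vy ← 0.48·1.267 = 0.608
Arc 6: start y=0.000, vy=0.608 → t=0.124, apex=0.019, x_land=29.397, impact vy=-0.608
  bounce: vy ← 0.48·0.608 = 0.292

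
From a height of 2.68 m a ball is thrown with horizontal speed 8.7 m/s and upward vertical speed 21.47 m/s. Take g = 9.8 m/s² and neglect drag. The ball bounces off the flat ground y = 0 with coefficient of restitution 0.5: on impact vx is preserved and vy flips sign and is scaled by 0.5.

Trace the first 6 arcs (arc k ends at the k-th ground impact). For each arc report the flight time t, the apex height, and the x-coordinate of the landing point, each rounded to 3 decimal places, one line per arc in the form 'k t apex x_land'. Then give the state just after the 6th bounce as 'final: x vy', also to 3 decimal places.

Arc 1: start y=2.680, vy=21.470 → t=4.503, apex=26.198, x_land=39.177, impact vy=-22.660
  bounce: vy ← 0.5·22.660 = 11.330
Arc 2: start y=0.000, vy=11.330 → t=2.312, apex=6.550, x_land=59.294, impact vy=-11.330
  bounce: vy ← 0.5·11.330 = 5.665
Arc 3: start y=0.000, vy=5.665 → t=1.156, apex=1.637, x_land=69.352, impact vy=-5.665
  bounce: vy ← 0.5·5.665 = 2.833
Arc 4: start y=0.000, vy=2.833 → t=0.578, apex=0.409, x_land=74.381, impact vy=-2.833
  bounce: vy ← 0.5·2.833 = 1.416
Arc 5: start y=0.000, vy=1.416 → t=0.289, apex=0.102, x_land=76.896, impact vy=-1.416
  bounce: vy ← 0.5·1.416 = 0.708
Arc 6: start y=0.000, vy=0.708 → t=0.145, apex=0.026, x_land=78.153, impact vy=-0.708
  bounce: vy ← 0.5·0.708 = 0.354

1 4.503 26.198 39.177
2 2.312 6.550 59.294
3 1.156 1.637 69.352
4 0.578 0.409 74.381
5 0.289 0.102 76.896
6 0.145 0.026 78.153
final: 78.153 0.354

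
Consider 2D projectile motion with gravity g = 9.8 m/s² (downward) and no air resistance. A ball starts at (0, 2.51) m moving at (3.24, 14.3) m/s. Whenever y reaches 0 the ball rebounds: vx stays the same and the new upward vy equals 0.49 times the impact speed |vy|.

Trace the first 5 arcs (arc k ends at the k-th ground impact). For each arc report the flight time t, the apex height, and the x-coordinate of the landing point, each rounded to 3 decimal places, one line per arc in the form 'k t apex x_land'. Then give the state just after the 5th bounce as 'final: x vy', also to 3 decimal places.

1 3.084 12.943 9.994
2 1.593 3.108 15.154
3 0.780 0.746 17.683
4 0.382 0.179 18.922
5 0.187 0.043 19.529
final: 19.529 0.450

Arc 1: start y=2.510, vy=14.300 → t=3.084, apex=12.943, x_land=9.994, impact vy=-15.928
  bounce: vy ← 0.49·15.928 = 7.804
Arc 2: start y=0.000, vy=7.804 → t=1.593, apex=3.108, x_land=15.154, impact vy=-7.804
  bounce: vy ← 0.49·7.804 = 3.824
Arc 3: start y=0.000, vy=3.824 → t=0.780, apex=0.746, x_land=17.683, impact vy=-3.824
  bounce: vy ← 0.49·3.824 = 1.874
Arc 4: start y=0.000, vy=1.874 → t=0.382, apex=0.179, x_land=18.922, impact vy=-1.874
  bounce: vy ← 0.49·1.874 = 0.918
Arc 5: start y=0.000, vy=0.918 → t=0.187, apex=0.043, x_land=19.529, impact vy=-0.918
  bounce: vy ← 0.49·0.918 = 0.450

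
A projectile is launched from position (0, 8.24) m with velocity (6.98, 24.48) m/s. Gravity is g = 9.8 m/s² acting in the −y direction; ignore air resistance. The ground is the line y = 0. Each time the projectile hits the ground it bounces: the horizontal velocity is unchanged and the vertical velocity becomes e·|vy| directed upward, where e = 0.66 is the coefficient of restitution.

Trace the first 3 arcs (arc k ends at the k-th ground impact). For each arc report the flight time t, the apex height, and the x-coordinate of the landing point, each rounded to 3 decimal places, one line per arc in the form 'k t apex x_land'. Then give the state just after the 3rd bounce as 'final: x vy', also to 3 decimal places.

Arc 1: start y=8.240, vy=24.480 → t=5.312, apex=38.815, x_land=37.081, impact vy=-27.582
  bounce: vy ← 0.66·27.582 = 18.204
Arc 2: start y=0.000, vy=18.204 → t=3.715, apex=16.908, x_land=63.013, impact vy=-18.204
  bounce: vy ← 0.66·18.204 = 12.015
Arc 3: start y=0.000, vy=12.015 → t=2.452, apex=7.365, x_land=80.128, impact vy=-12.015
  bounce: vy ← 0.66·12.015 = 7.930

1 5.312 38.815 37.081
2 3.715 16.908 63.013
3 2.452 7.365 80.128
final: 80.128 7.930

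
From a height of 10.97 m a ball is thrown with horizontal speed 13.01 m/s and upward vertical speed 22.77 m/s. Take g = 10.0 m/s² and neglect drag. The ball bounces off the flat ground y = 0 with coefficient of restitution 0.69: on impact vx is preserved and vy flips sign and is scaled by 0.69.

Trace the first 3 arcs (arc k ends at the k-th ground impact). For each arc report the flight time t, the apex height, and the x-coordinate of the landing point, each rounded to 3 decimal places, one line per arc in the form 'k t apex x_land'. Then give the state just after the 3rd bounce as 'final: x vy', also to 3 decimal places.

Arc 1: start y=10.970, vy=22.770 → t=4.993, apex=36.894, x_land=64.964, impact vy=-27.164
  bounce: vy ← 0.69·27.164 = 18.743
Arc 2: start y=0.000, vy=18.743 → t=3.749, apex=17.565, x_land=113.733, impact vy=-18.743
  bounce: vy ← 0.69·18.743 = 12.933
Arc 3: start y=0.000, vy=12.933 → t=2.587, apex=8.363, x_land=147.384, impact vy=-12.933
  bounce: vy ← 0.69·12.933 = 8.924

1 4.993 36.894 64.964
2 3.749 17.565 113.733
3 2.587 8.363 147.384
final: 147.384 8.924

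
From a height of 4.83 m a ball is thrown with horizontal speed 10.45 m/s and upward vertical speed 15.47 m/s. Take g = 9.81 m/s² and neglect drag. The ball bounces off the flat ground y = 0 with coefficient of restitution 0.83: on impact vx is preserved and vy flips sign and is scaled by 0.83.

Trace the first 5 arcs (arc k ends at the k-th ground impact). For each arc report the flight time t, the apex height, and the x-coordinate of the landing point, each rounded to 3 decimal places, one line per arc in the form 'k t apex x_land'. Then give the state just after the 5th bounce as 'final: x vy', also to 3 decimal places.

Arc 1: start y=4.830, vy=15.470 → t=3.440, apex=17.028, x_land=35.950, impact vy=-18.278
  bounce: vy ← 0.83·18.278 = 15.171
Arc 2: start y=0.000, vy=15.171 → t=3.093, apex=11.730, x_land=68.271, impact vy=-15.171
  bounce: vy ← 0.83·15.171 = 12.592
Arc 3: start y=0.000, vy=12.592 → t=2.567, apex=8.081, x_land=95.097, impact vy=-12.592
  bounce: vy ← 0.83·12.592 = 10.451
Arc 4: start y=0.000, vy=10.451 → t=2.131, apex=5.567, x_land=117.363, impact vy=-10.451
  bounce: vy ← 0.83·10.451 = 8.674
Arc 5: start y=0.000, vy=8.674 → t=1.768, apex=3.835, x_land=135.844, impact vy=-8.674
  bounce: vy ← 0.83·8.674 = 7.200

1 3.440 17.028 35.950
2 3.093 11.730 68.271
3 2.567 8.081 95.097
4 2.131 5.567 117.363
5 1.768 3.835 135.844
final: 135.844 7.200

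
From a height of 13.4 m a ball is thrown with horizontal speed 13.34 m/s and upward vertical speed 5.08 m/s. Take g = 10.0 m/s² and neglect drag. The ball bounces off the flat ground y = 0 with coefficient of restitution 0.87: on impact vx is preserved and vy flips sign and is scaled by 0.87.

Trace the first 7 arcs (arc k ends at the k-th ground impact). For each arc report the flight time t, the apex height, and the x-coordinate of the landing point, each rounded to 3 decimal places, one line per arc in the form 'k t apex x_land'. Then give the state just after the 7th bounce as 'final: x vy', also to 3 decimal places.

1 2.222 14.690 29.643
2 2.982 11.119 69.429
3 2.595 8.416 104.043
4 2.257 6.370 134.158
5 1.964 4.822 160.357
6 1.709 3.649 183.151
7 1.487 2.762 202.981
final: 202.981 6.466

Arc 1: start y=13.400, vy=5.080 → t=2.222, apex=14.690, x_land=29.643, impact vy=-17.141
  bounce: vy ← 0.87·17.141 = 14.912
Arc 2: start y=0.000, vy=14.912 → t=2.982, apex=11.119, x_land=69.429, impact vy=-14.912
  bounce: vy ← 0.87·14.912 = 12.974
Arc 3: start y=0.000, vy=12.974 → t=2.595, apex=8.416, x_land=104.043, impact vy=-12.974
  bounce: vy ← 0.87·12.974 = 11.287
Arc 4: start y=0.000, vy=11.287 → t=2.257, apex=6.370, x_land=134.158, impact vy=-11.287
  bounce: vy ← 0.87·11.287 = 9.820
Arc 5: start y=0.000, vy=9.820 → t=1.964, apex=4.822, x_land=160.357, impact vy=-9.820
  bounce: vy ← 0.87·9.820 = 8.543
Arc 6: start y=0.000, vy=8.543 → t=1.709, apex=3.649, x_land=183.151, impact vy=-8.543
  bounce: vy ← 0.87·8.543 = 7.433
Arc 7: start y=0.000, vy=7.433 → t=1.487, apex=2.762, x_land=202.981, impact vy=-7.433
  bounce: vy ← 0.87·7.433 = 6.466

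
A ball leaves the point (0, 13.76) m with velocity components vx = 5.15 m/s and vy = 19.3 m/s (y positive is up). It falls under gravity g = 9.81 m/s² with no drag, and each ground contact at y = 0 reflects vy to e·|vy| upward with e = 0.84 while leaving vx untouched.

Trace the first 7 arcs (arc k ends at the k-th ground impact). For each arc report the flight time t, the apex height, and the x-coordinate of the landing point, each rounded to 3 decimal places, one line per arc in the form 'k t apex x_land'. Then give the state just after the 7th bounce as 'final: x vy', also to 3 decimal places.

Arc 1: start y=13.760, vy=19.300 → t=4.551, apex=32.745, x_land=23.438, impact vy=-25.347
  bounce: vy ← 0.84·25.347 = 21.291
Arc 2: start y=0.000, vy=21.291 → t=4.341, apex=23.105, x_land=45.793, impact vy=-21.291
  bounce: vy ← 0.84·21.291 = 17.885
Arc 3: start y=0.000, vy=17.885 → t=3.646, apex=16.303, x_land=64.571, impact vy=-17.885
  bounce: vy ← 0.84·17.885 = 15.023
Arc 4: start y=0.000, vy=15.023 → t=3.063, apex=11.503, x_land=80.345, impact vy=-15.023
  bounce: vy ← 0.84·15.023 = 12.619
Arc 5: start y=0.000, vy=12.619 → t=2.573, apex=8.117, x_land=93.595, impact vy=-12.619
  bounce: vy ← 0.84·12.619 = 10.600
Arc 6: start y=0.000, vy=10.600 → t=2.161, apex=5.727, x_land=104.724, impact vy=-10.600
  bounce: vy ← 0.84·10.600 = 8.904
Arc 7: start y=0.000, vy=8.904 → t=1.815, apex=4.041, x_land=114.073, impact vy=-8.904
  bounce: vy ← 0.84·8.904 = 7.480

1 4.551 32.745 23.438
2 4.341 23.105 45.793
3 3.646 16.303 64.571
4 3.063 11.503 80.345
5 2.573 8.117 93.595
6 2.161 5.727 104.724
7 1.815 4.041 114.073
final: 114.073 7.480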